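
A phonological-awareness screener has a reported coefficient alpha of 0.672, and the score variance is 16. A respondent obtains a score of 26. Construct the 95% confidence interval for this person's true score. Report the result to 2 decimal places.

SD = √16 ≈ 4.000
SEM = 4.000·√(1 − 0.672) ≈ 2.291
Margin = 1.96 · 2.291 ≈ 4.490
95% CI: 26 ± 4.490 = [21.510, 30.490]

[21.51, 30.49]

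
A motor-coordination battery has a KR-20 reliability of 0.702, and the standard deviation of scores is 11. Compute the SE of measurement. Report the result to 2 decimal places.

6.00

SEM = 11.0000*√(1 − 0.7020) ≃ 6.0048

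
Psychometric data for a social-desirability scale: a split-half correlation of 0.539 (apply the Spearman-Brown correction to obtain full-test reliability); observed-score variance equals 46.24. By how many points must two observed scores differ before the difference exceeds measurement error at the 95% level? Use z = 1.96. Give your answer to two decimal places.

SD = √46.24 = 6.800
Full-length reliability (Spearman-Brown) = 2(0.539)/(1+0.539) ≈ 0.700
The standard error of measurement is 6.800·√(1 − 0.700) ≈ 6.800·0.547 ≈ 3.722.
SE_diff = SEM · √2 ≈ 3.722 · 1.414 ≈ 5.263
Minimum reliable difference = 1.96 · SE_diff ≈ 1.96 · 5.263 ≈ 10.316

10.32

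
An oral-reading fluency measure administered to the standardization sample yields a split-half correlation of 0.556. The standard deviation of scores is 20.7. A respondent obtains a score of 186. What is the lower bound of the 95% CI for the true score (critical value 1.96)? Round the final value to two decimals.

Full-length reliability (Spearman-Brown) = 2(0.556)/(1+0.556) ≈ 0.7147
SEM = 20.7000 * √(1 − 0.7147) = 20.7000 * √0.2853 ≈ 20.7000 * 0.5342 ≈ 11.0575
Half-width = 1.96*11.0575 ≈ 21.6727
Lower bound: 186 − 21.6727 = 164.3273

164.33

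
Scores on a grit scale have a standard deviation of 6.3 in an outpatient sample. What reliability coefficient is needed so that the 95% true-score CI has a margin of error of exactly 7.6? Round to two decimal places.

SEM needed = half-width / z = 7.6/1.96 ≃ 3.878
r = 1 − (SEM / SD)² = 1 − (3.878 / 6.3)² ≃ 1 − 0.379 ≃ 0.621

0.62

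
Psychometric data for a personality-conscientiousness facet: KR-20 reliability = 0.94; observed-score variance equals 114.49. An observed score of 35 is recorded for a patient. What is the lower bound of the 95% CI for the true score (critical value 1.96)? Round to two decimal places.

29.86

σ = 114.49^(1/2) = 10.7000
The standard error of measurement is 10.7000×√(1 − 0.9400) ≃ 10.7000×0.2449 ≃ 2.6210.
Margin = 1.96 × 2.6210 ≃ 5.1371
Lower bound: 35 − 5.1371 = 29.8629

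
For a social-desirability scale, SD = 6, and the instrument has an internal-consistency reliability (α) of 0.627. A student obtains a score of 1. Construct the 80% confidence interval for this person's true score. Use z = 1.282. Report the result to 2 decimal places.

The standard error of measurement is 6.000·√(1 − 0.627) ≃ 6.000·0.611 ≃ 3.664.
Margin = 1.282 · 3.664 ≃ 4.698
CI = 1 ± 4.698 → [-3.698, 5.698]

[-3.70, 5.70]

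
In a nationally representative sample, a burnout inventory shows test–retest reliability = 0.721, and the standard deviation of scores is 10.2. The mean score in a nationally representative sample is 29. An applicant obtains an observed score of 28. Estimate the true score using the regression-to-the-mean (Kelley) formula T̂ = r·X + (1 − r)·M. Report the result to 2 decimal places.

T̂ = r·X + (1 − r)·M = 0.721×28 + 0.279×29 = 20.188 + 8.091 ≈ 28.279

28.28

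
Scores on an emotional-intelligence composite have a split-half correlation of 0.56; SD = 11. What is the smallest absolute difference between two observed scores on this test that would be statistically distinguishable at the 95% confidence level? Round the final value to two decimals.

16.19

r_full = 2·0.56 / (1 + 0.56) ≈ 0.7179
SEM = 11.0000 · √(1 − 0.7179) = 11.0000 · √0.2821 ≈ 11.0000 · 0.5311 ≈ 5.8419
Standard error of the difference = 5.8419·√2 ≈ 8.2617
Minimum reliable difference = 1.96 · SE_diff ≈ 1.96 · 8.2617 ≈ 16.1930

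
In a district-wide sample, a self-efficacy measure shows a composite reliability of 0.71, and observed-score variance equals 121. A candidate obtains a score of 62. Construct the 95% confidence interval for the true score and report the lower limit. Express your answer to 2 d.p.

50.39

SD = √121 = 11.0000
SEM = 11.0000×√(1 − 0.7100) ≈ 5.9237
1.96 × SEM ≈ 11.6104
Lower bound: 62 − 11.6104 = 50.3896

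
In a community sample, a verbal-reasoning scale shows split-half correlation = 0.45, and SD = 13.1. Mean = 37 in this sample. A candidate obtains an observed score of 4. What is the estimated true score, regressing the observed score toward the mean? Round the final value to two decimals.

16.52

Spearman-Brown: r = 2(0.45) / (1 + 0.45) = 0.900 / 1.450 ≈ 0.621
Estimated true score = 0.621·4 + (1 − 0.621)·37 ≈ 16.517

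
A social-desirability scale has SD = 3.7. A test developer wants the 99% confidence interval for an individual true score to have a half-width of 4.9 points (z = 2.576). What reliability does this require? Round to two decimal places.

0.74

SEM needed = half-width / z = 4.9/2.576 ≈ 1.902
r = 1 − (1.902/3.7)² ≈ 1 − 0.264 ≈ 0.736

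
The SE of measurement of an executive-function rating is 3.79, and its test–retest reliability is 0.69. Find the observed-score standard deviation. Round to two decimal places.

SD = SEM / √(1 − r) = 3.79 / √0.310 ≃ 3.79 / 0.557 ≃ 6.807

6.81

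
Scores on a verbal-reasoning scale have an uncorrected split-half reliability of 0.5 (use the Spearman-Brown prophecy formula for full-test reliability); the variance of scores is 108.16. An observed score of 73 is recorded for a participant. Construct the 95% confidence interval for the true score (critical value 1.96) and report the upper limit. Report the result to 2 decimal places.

σ = 108.16^(1/2) = 10.40000
Spearman-Brown: r = 2(0.5) / (1 + 0.5) = 1.00000 / 1.50000 ≈ 0.66667
SEM = 10.40000·√(1 − 0.66667) ≈ 6.00444
1.96 · SEM ≈ 11.76871
Upper bound: 73 + 11.76871 = 84.76871

84.77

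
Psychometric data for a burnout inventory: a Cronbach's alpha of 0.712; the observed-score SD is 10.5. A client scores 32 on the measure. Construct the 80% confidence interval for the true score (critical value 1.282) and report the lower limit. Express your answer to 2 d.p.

SEM = 10.50000·√(1 − 0.71200) ≈ 5.63489
Margin = 1.282 · 5.63489 ≈ 7.22393
Lower bound: 32 − 7.22393 = 24.77607

24.78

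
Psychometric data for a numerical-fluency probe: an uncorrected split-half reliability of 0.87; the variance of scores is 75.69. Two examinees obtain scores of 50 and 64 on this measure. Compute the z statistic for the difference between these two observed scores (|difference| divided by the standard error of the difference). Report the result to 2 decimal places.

4.32

σ = 75.69^(1/2) = 8.70000
Spearman-Brown: r = 2(0.87) / (1 + 0.87) = 1.74000 / 1.87000 ≈ 0.93048
The standard error of measurement is 8.70000×√(1 − 0.93048) ≈ 8.70000×0.26366 ≈ 2.29388.
SE_diff = SEM × √2 ≈ 2.29388 × 1.41421 ≈ 3.24403
z = 14 / 3.24403 ≈ 4.31562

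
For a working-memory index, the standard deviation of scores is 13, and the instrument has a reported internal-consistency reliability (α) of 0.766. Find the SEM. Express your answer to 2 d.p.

SEM = 13.000 · √(1 − 0.766) = 13.000 · √0.234 ≈ 13.000 · 0.484 ≈ 6.289

6.29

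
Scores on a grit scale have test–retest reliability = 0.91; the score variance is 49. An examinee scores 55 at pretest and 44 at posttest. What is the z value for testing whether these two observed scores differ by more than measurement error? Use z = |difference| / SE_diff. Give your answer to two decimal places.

SD = √49 ≃ 7.00000
SEM = 7.00000 · √(1 − 0.91000) = 7.00000 · √0.09000 ≃ 7.00000 · 0.30000 ≃ 2.10000
SE_diff = SEM · √2 ≃ 2.10000 · 1.41421 ≃ 2.96985
z = |55 − 44| / 2.96985 = 11 / 2.96985 ≃ 3.70389

3.70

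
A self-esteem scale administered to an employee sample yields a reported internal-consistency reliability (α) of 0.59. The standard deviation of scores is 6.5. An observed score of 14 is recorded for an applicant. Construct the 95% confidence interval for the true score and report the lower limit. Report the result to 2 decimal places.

5.84

SEM = 6.5000×√(1 − 0.5900) ≈ 4.1620
1.96 × SEM ≈ 8.1576
Lower bound: 14 − 8.1576 = 5.8424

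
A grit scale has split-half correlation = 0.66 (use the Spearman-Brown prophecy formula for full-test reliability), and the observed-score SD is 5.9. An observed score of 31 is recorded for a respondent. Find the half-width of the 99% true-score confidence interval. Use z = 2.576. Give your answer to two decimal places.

r_full = 2·0.66 / (1 + 0.66) ≈ 0.7952
SEM = 5.9000*√(1 − 0.7952) ≈ 2.6702
Margin = 2.576 * 2.6702 ≈ 6.8783

6.88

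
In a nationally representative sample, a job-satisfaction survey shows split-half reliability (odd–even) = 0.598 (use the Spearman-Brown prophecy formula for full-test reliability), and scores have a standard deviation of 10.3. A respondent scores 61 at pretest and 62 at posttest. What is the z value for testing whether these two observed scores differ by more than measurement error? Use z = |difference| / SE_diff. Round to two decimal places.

0.14

r_full = 2·0.598 / (1 + 0.598) ≈ 0.74844
SEM = 10.30000 * √(1 − 0.74844) = 10.30000 * √0.25156 ≈ 10.30000 * 0.50156 ≈ 5.16609
SE_diff = √2 * SEM ≈ 7.30595
z = |61 − 62| / 7.30595 = 1 / 7.30595 ≈ 0.13687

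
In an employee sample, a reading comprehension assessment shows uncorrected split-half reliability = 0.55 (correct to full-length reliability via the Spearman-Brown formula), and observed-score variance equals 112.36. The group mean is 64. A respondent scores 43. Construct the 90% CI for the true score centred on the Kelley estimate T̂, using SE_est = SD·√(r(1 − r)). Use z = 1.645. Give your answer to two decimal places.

SD = √112.36 ≈ 10.6000
r_full = 2·0.55 / (1 + 0.55) ≈ 0.7097
Estimated true score = 0.7097·43 + (1 − 0.7097)·64 ≈ 49.0968
SE_est = SD · √(r(1 − r)) = 10.6000 · √0.2060 ≈ 10.6000 · 0.4539 ≈ 4.8115
90% CI: 49.0968 ± 7.9148 ≈ (41.1819, 57.0116)

[41.18, 57.01]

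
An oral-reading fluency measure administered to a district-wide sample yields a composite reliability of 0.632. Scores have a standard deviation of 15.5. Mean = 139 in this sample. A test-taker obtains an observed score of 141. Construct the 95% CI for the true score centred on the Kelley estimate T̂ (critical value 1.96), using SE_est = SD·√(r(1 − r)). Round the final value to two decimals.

[125.61, 154.92]

Estimated true score = 0.632×141 + (1 − 0.632)×139 ≈ 140.264
SE_est = 15.500×√(0.632×0.368) ≈ 7.475
CI = 140.264 ± 1.96 × 7.475 → [125.613, 154.915]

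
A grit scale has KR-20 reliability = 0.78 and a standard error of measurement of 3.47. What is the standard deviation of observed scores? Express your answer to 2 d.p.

SD = 3.47 / √(1 − 0.78) ≃ 7.39806

7.40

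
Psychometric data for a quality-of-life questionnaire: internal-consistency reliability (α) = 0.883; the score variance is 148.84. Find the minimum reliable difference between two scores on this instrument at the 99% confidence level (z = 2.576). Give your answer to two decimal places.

15.20

SD = √148.84 = 12.2000
The standard error of measurement is 12.2000·√(1 − 0.8830) ≈ 12.2000·0.3421 ≈ 4.1730.
Standard error of the difference = 4.1730·√2 ≈ 5.9016
Minimum reliable difference = 2.576 · SE_diff ≈ 2.576 · 5.9016 ≈ 15.2025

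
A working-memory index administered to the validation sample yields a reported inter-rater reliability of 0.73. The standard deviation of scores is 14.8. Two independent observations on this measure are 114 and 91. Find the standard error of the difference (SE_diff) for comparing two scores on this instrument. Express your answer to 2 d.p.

The standard error of measurement is 14.800·√(1 − 0.730) ≈ 14.800·0.520 ≈ 7.690.
SE_diff = SEM · √2 ≈ 7.690 · 1.414 ≈ 10.876

10.88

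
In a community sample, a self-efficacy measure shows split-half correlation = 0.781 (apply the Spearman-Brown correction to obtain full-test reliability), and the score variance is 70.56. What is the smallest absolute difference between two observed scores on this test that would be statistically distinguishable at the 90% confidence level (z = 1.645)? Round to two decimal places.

6.85

SD = √70.56 ≃ 8.400
Spearman-Brown: r = 2(0.781) / (1 + 0.781) = 1.562 / 1.781 ≃ 0.877
SEM = 8.400 · √(1 − 0.877) = 8.400 · √0.123 ≃ 8.400 · 0.351 ≃ 2.946
SE_diff = √2 · SEM ≃ 4.166
Minimum reliable difference = 1.645 · SE_diff ≃ 1.645 · 4.166 ≃ 6.853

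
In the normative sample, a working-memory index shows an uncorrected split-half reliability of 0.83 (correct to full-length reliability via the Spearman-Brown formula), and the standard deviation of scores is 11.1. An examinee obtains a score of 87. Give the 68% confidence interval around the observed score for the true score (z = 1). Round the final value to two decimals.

r_full = 2·0.83 / (1 + 0.83) ≈ 0.9071
SEM = 11.1000*√(1 − 0.9071) ≈ 3.3832
1 * SEM ≈ 3.3832
CI = 87 ± 3.3832 → [83.6168, 90.3832]

[83.62, 90.38]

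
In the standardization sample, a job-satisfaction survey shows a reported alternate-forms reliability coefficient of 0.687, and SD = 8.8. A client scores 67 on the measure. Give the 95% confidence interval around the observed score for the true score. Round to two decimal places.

[57.35, 76.65]

SEM = 8.8000×√(1 − 0.6870) ≈ 4.9233
1.96 × SEM ≈ 9.6496
CI = 67 ± 9.6496 → [57.3504, 76.6496]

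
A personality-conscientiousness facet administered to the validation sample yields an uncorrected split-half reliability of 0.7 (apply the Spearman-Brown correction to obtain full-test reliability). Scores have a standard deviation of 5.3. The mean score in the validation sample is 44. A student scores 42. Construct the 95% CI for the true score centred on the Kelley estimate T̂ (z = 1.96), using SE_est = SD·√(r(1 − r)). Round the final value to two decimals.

[38.39, 46.31]

r_full = 2·0.7 / (1 + 0.7) ≃ 0.8235
T̂ = 0.8235(42) + 0.1765(44) ≃ 42.3529
SE_est = 5.3000·√[r(1 − r)] ≃ 2.0205
95% CI: 42.3529 ± 3.9601 ≃ (38.3928, 46.3131)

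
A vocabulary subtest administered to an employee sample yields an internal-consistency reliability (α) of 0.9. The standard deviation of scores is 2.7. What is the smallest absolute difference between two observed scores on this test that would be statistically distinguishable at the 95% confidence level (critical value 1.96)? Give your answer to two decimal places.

2.37

The standard error of measurement is 2.7000×√(1 − 0.9000) ≈ 2.7000×0.3162 ≈ 0.8538.
SE_diff = SEM × √2 ≈ 0.8538 × 1.4142 ≈ 1.2075
Smallest detectable difference = 1.96×1.2075 ≈ 2.3667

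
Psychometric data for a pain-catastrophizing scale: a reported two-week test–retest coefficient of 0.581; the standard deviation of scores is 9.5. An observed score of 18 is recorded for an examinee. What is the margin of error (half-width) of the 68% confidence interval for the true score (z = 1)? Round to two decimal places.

The standard error of measurement is 9.500·√(1 − 0.581) ≈ 9.500·0.647 ≈ 6.149.
1 · SEM ≈ 6.149

6.15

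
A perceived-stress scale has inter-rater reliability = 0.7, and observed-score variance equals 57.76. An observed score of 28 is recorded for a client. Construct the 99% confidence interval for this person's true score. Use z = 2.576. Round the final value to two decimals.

σ = 57.76^(1/2) = 7.60000
SEM = 7.60000 · √(1 − 0.70000) = 7.60000 · √0.30000 ≈ 7.60000 · 0.54772 ≈ 4.16269
2.576 · SEM ≈ 10.72309
CI = 28 ± 10.72309 → [17.27691, 38.72309]

[17.28, 38.72]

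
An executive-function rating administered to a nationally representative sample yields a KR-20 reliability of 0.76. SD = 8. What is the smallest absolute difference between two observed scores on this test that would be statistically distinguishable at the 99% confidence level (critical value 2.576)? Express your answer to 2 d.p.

SEM = 8.000 * √(1 − 0.760) = 8.000 * √0.240 ≈ 8.000 * 0.490 ≈ 3.919
Standard error of the difference = 3.919·√2 ≈ 5.543
Smallest detectable difference = 2.576*5.543 ≈ 14.278

14.28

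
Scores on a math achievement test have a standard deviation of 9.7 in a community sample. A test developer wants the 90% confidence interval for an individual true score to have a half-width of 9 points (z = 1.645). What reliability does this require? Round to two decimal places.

SEM needed = half-width / z = 9/1.645 ≈ 5.4711
r = 1 − (SEM / SD)² = 1 − (5.4711 / 9.7)² ≈ 1 − 0.3181 ≈ 0.6819

0.68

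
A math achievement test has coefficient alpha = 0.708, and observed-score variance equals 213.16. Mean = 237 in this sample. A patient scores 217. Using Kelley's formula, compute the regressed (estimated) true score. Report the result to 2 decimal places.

Estimated true score = 0.708*217 + (1 − 0.708)*237 ≈ 222.840

222.84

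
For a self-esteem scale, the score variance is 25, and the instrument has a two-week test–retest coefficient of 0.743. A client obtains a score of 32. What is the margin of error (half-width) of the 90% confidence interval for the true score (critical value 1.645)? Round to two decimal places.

4.17

σ = 25^(1/2) = 5.000
SEM = 5.000*√(1 − 0.743) ≈ 2.535
1.645 * SEM ≈ 4.170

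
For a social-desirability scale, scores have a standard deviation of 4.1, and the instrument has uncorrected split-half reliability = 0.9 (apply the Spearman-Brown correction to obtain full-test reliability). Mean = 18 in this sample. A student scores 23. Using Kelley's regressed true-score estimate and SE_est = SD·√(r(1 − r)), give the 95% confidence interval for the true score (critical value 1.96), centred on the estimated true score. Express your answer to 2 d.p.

Spearman-Brown: r = 2(0.9) / (1 + 0.9) = 1.8000 / 1.9000 ≈ 0.9474
T̂ = 0.9474(23) + 0.0526(18) ≈ 22.7368
SE_est = 4.1000·√(0.9474·0.0526) ≈ 0.9155
CI = 22.7368 ± 1.96 · 0.9155 → [20.9424, 24.5313]

[20.94, 24.53]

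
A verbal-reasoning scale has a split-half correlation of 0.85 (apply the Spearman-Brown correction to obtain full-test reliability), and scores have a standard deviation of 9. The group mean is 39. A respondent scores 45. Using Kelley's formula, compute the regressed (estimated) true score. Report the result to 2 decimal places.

r_full = 2·0.85 / (1 + 0.85) ≈ 0.919
T̂ = r·X + (1 − r)·M = 0.919×45 + 0.081×39 ≈ 41.351 + 3.162 ≈ 44.514

44.51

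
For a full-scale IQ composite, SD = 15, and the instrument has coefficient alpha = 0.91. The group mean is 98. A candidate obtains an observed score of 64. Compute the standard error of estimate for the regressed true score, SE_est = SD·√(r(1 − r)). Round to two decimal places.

SE_est = SD × √(r(1 − r)) = 15.0000 × √0.0819 ≈ 15.0000 × 0.2862 ≈ 4.2927

4.29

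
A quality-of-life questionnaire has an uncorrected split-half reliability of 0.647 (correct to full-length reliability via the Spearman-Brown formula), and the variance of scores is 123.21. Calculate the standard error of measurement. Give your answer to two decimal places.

5.14

SD = √123.21 ≈ 11.100
Spearman-Brown: r = 2(0.647) / (1 + 0.647) = 1.294 / 1.647 ≈ 0.786
SEM = 11.100 · √(1 − 0.786) = 11.100 · √0.214 ≈ 11.100 · 0.463 ≈ 5.139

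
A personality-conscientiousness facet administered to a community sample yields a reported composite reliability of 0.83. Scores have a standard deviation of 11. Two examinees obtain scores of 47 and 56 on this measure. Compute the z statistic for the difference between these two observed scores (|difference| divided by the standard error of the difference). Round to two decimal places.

1.40

SEM = 11.000×√(1 − 0.830) ≈ 4.535
SE_diff = √2 × SEM ≈ 6.414
z = |47 − 56| / 6.414 = 9 / 6.414 ≈ 1.403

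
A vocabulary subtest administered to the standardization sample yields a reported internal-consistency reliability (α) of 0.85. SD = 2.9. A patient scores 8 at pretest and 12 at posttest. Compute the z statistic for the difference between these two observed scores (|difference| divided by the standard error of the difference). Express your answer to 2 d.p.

2.52

SEM = 2.9000 * √(1 − 0.8500) = 2.9000 * √0.1500 ≃ 2.9000 * 0.3873 ≃ 1.1232
Standard error of the difference = 1.1232·√2 ≃ 1.5884
z = 4 / 1.5884 ≃ 2.5183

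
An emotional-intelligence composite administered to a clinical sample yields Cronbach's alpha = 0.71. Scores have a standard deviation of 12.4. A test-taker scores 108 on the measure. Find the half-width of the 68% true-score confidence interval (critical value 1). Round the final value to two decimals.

SEM = 12.400 · √(1 − 0.710) = 12.400 · √0.290 ≈ 12.400 · 0.539 ≈ 6.678
Half-width = 1·6.678 ≈ 6.678

6.68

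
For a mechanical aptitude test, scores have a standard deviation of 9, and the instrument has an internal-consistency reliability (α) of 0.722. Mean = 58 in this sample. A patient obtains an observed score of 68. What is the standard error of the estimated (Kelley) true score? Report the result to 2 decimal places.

SE_est = SD · √(r(1 − r)) = 9.000 · √0.201 ≈ 9.000 · 0.448 ≈ 4.032

4.03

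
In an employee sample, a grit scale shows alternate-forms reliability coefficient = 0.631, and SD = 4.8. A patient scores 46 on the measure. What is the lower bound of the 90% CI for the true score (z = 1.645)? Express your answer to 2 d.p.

SEM = 4.800·√(1 − 0.631) ≈ 2.916
Half-width = 1.645·2.916 ≈ 4.796
Lower limit = 46 − 4.796 ≈ 41.204

41.20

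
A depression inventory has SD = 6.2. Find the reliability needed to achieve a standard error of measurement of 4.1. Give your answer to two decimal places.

0.56

Required reliability = 1 − (SEM/SD)² = 1 − 0.437 ≈ 0.563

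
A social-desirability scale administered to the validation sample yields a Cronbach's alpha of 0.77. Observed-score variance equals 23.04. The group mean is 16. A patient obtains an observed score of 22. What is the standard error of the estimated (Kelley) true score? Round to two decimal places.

SD = √23.04 ≃ 4.80000
SE_est = SD · √(r(1 − r)) = 4.80000 · √0.17710 ≃ 4.80000 · 0.42083 ≃ 2.02000

2.02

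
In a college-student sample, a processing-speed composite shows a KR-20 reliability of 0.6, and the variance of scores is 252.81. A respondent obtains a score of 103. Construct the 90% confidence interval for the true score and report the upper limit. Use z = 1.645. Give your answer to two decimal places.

119.54

σ = 252.81^(1/2) = 15.9000
SEM = 15.9000×√(1 − 0.6000) ≈ 10.0560
1.645 × SEM ≈ 16.5422
Upper bound: 103 + 16.5422 = 119.5422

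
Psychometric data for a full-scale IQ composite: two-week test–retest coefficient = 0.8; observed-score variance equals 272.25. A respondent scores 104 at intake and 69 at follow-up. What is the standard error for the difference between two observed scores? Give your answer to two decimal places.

SD = √272.25 ≈ 16.5000
The standard error of measurement is 16.5000·√(1 − 0.8000) ≈ 16.5000·0.4472 ≈ 7.3790.
Standard error of the difference = 7.3790·√2 ≈ 10.4355

10.44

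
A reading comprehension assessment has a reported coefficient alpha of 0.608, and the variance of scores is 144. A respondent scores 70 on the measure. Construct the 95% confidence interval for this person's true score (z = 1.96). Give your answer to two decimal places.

SD = √144 = 12.0000
The standard error of measurement is 12.0000·√(1 − 0.6080) ≃ 12.0000·0.6261 ≃ 7.5132.
Half-width = 1.96·7.5132 ≃ 14.7258
CI = 70 ± 14.7258 → [55.2742, 84.7258]

[55.27, 84.73]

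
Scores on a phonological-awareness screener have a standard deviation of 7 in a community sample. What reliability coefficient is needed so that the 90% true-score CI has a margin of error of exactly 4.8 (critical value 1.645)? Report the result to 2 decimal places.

0.83

Required SEM = 4.8 / 1.645 ≈ 2.9179
r = 1 − (2.9179/7)² ≈ 1 − 0.1738 ≈ 0.8262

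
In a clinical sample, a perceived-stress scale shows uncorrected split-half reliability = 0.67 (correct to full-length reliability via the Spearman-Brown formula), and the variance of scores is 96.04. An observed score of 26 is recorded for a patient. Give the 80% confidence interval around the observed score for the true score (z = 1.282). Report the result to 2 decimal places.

SD = √96.04 = 9.8000
r_full = 2·0.67 / (1 + 0.67) ≈ 0.8024
SEM = 9.8000 × √(1 − 0.8024) = 9.8000 × √0.1976 ≈ 9.8000 × 0.4445 ≈ 4.3564
1.282 × SEM ≈ 5.5849
80% CI: 26 ± 5.5849 = [20.4151, 31.5849]

[20.42, 31.58]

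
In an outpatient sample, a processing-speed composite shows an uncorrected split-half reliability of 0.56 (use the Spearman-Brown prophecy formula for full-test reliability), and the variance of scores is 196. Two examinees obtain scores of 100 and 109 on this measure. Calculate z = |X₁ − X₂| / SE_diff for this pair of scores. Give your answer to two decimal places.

σ = 196^(1/2) = 14.000
r_full = 2·0.56 / (1 + 0.56) ≈ 0.718
SEM = 14.000 * √(1 − 0.718) = 14.000 * √0.282 ≈ 14.000 * 0.531 ≈ 7.435
SE_diff = √2 * SEM ≈ 10.515
z = 9 / 10.515 ≈ 0.856

0.86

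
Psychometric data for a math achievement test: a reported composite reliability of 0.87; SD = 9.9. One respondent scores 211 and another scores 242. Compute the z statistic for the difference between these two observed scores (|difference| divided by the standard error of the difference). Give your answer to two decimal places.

6.14

SEM = 9.9000×√(1 − 0.8700) ≈ 3.5695
SE_diff = SEM × √2 ≈ 3.5695 × 1.4142 ≈ 5.0480
z = 31 / 5.0480 ≈ 6.1410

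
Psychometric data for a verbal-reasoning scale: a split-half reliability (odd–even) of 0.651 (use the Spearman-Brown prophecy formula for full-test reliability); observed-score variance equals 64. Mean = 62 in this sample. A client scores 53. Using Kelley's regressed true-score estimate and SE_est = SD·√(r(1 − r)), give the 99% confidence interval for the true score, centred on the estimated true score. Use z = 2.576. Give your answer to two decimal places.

SD = √64 ≈ 8.0000
Spearman-Brown: r = 2(0.651) / (1 + 0.651) = 1.3020 / 1.6510 ≈ 0.7886
T̂ = 0.7886(53) + 0.2114(62) ≈ 54.9025
SE_est = 8.0000×√(0.7886×0.2114) ≈ 3.2663
CI = 54.9025 ± 2.576 × 3.2663 → [46.4884, 63.3166]

[46.49, 63.32]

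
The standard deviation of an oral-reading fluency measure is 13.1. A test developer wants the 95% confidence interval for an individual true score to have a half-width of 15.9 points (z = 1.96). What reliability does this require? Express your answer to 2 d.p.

SEM needed = half-width / z = 15.9/1.96 ≈ 8.11224
r = 1 − (SEM / SD)² = 1 − (8.11224 / 13.1)² ≈ 1 − 0.38348 ≈ 0.61652

0.62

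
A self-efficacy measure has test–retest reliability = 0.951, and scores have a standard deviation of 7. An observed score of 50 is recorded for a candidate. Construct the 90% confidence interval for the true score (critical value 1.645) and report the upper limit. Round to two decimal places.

52.55

SEM = 7.0000 · √(1 − 0.9510) = 7.0000 · √0.0490 ≈ 7.0000 · 0.2214 ≈ 1.5495
Margin = 1.645 · 1.5495 ≈ 2.5490
Upper bound: 50 + 2.5490 = 52.5490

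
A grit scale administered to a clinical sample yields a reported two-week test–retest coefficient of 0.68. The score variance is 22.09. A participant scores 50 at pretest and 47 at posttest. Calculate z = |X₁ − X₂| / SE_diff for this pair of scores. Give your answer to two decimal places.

0.80

σ = 22.09^(1/2) = 4.700
SEM = 4.700×√(1 − 0.680) ≃ 2.659
SE_diff = SEM × √2 ≃ 2.659 × 1.414 ≃ 3.760
z = 3 / 3.760 ≃ 0.798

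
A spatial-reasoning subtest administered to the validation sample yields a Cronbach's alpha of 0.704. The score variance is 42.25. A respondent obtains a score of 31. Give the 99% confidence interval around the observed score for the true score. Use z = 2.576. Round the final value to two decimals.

SD = √42.25 ≃ 6.500
SEM = 6.500 · √(1 − 0.704) = 6.500 · √0.296 ≃ 6.500 · 0.544 ≃ 3.536
Half-width = 2.576·3.536 ≃ 9.110
CI = 31 ± 9.110 → [21.890, 40.110]

[21.89, 40.11]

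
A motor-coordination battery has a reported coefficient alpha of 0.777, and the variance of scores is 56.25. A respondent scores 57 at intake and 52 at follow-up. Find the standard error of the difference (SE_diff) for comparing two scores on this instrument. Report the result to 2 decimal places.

5.01

SD = √56.25 = 7.50000
SEM = 7.50000 * √(1 − 0.77700) = 7.50000 * √0.22300 ≃ 7.50000 * 0.47223 ≃ 3.54172
Standard error of the difference = 3.54172·√2 ≃ 5.00874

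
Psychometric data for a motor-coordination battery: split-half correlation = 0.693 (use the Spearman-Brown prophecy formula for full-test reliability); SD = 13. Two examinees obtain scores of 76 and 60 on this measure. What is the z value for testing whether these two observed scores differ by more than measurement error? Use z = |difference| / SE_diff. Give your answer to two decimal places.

r_full = 2·0.693 / (1 + 0.693) ≃ 0.8187
SEM = 13.0000*√(1 − 0.8187) ≃ 5.5358
Standard error of the difference = 5.5358·√2 ≃ 7.8289
z = 16 / 7.8289 ≃ 2.0437

2.04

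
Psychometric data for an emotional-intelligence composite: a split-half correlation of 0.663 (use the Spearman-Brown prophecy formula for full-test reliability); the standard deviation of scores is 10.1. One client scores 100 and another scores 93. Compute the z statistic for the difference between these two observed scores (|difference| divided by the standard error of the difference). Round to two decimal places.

1.09

Spearman-Brown: r = 2(0.663) / (1 + 0.663) = 1.3260 / 1.6630 ≈ 0.7974
SEM = 10.1000 * √(1 − 0.7974) = 10.1000 * √0.2026 ≈ 10.1000 * 0.4502 ≈ 4.5466
SE_diff = SEM * √2 ≈ 4.5466 * 1.4142 ≈ 6.4299
z = |100 − 93| / 6.4299 = 7 / 6.4299 ≈ 1.0887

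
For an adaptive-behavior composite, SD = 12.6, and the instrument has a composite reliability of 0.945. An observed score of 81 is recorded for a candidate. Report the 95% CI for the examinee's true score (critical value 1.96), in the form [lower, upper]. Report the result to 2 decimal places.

[75.21, 86.79]

The standard error of measurement is 12.6000*√(1 − 0.9450) ≃ 12.6000*0.2345 ≃ 2.9550.
Margin = 1.96 * 2.9550 ≃ 5.7917
95% CI: 81 ± 5.7917 = [75.2083, 86.7917]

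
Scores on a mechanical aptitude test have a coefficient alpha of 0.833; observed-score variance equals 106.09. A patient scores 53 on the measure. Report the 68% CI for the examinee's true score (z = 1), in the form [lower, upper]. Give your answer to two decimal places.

SD = √106.09 ≃ 10.30000
SEM = 10.30000×√(1 − 0.83300) ≃ 4.20916
Margin = 1 × 4.20916 ≃ 4.20916
Interval: (48.79084, 57.20916)

[48.79, 57.21]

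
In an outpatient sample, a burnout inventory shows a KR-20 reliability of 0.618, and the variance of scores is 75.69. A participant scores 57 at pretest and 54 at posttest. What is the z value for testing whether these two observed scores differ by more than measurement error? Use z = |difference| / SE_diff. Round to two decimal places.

0.39

SD = √75.69 ≈ 8.70000
SEM = 8.70000 * √(1 − 0.61800) = 8.70000 * √0.38200 ≈ 8.70000 * 0.61806 ≈ 5.37713
SE_diff = √2 * SEM ≈ 7.60442
z = |57 − 54| / 7.60442 = 3 / 7.60442 ≈ 0.39451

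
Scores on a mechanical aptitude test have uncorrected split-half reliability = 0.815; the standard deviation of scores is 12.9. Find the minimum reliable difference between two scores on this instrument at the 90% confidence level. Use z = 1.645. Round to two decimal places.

9.58

r_full = 2·0.815 / (1 + 0.815) ≃ 0.89807
SEM = 12.90000 * √(1 − 0.89807) = 12.90000 * √0.10193 ≃ 12.90000 * 0.31926 ≃ 4.11848
SE_diff = SEM * √2 ≃ 4.11848 * 1.41421 ≃ 5.82441
Smallest detectable difference = 1.645*5.82441 ≃ 9.58116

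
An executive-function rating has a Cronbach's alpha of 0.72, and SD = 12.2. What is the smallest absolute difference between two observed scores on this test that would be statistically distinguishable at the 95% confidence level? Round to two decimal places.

17.89

SEM = 12.2000 · √(1 − 0.7200) = 12.2000 · √0.2800 ≈ 12.2000 · 0.5292 ≈ 6.4556
Standard error of the difference = 6.4556·√2 ≈ 9.1296
Smallest detectable difference = 1.96·9.1296 ≈ 17.8941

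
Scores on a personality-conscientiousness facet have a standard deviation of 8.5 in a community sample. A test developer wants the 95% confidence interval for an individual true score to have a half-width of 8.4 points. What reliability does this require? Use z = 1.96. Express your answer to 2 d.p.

SEM needed = half-width / z = 8.4/1.96 ≃ 4.2857
Required reliability = 1 − (SEM/SD)² = 1 − 0.2542 ≃ 0.7458

0.75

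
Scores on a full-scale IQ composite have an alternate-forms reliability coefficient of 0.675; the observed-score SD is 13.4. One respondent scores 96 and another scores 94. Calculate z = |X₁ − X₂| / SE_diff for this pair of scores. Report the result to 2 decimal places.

SEM = 13.400 * √(1 − 0.675) = 13.400 * √0.325 ≃ 13.400 * 0.570 ≃ 7.639
SE_diff = SEM * √2 ≃ 7.639 * 1.414 ≃ 10.803
z = 2 / 10.803 ≃ 0.185

0.19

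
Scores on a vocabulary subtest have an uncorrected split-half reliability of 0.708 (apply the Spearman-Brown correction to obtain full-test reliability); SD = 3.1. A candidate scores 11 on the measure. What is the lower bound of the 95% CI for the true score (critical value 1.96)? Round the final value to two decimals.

8.49

r_full = 2·0.708 / (1 + 0.708) ≈ 0.82904
SEM = 3.10000×√(1 − 0.82904) ≈ 1.28177
1.96 × SEM ≈ 2.51226
Lower bound: 11 − 2.51226 = 8.48774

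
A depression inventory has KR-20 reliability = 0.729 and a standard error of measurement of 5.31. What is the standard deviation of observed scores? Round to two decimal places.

10.20

SD = 5.31 / √(1 − 0.729) ≃ 10.2002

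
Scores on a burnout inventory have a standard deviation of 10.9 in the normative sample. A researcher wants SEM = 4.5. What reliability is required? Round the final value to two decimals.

0.83

Required reliability = 1 − (SEM/SD)² = 1 − 0.17044 ≃ 0.82956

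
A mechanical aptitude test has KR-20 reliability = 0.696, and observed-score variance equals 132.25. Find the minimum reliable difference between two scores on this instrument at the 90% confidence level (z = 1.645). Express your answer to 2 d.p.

14.75

σ = 132.25^(1/2) = 11.500
SEM = 11.500 * √(1 − 0.696) = 11.500 * √0.304 ≈ 11.500 * 0.551 ≈ 6.341
SE_diff = √2 * SEM ≈ 8.967
Minimum reliable difference = 1.645 * SE_diff ≈ 1.645 * 8.967 ≈ 14.751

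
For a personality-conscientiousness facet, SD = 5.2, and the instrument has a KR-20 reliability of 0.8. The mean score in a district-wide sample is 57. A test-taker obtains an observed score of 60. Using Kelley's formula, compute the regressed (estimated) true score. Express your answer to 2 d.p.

T̂ = 0.80000(60) + 0.20000(57) ≈ 59.40000

59.40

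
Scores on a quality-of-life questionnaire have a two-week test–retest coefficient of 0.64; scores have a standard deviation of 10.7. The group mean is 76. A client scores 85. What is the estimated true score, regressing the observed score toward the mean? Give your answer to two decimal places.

Estimated true score = 0.6400×85 + (1 − 0.6400)×76 ≈ 81.7600

81.76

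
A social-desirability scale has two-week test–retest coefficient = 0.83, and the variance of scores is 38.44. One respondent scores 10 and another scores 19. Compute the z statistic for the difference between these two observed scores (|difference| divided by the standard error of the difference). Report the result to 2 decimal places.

σ = 38.44^(1/2) = 6.200
SEM = 6.200*√(1 − 0.830) ≈ 2.556
SE_diff = √2 * SEM ≈ 3.615
z = 9 / 3.615 ≈ 2.489

2.49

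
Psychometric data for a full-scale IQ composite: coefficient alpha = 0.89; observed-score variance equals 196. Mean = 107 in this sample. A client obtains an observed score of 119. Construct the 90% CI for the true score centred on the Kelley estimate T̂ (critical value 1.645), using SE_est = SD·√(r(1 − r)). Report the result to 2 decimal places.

SD = √196 = 14.0000
T̂ = r·X + (1 − r)·M = 0.8900·119 + 0.1100·107 = 105.9100 + 11.7700 ≃ 117.6800
SE_est = 14.0000·√[r(1 − r)] ≃ 4.3805
CI = 117.6800 ± 1.645 · 4.3805 → [110.4741, 124.8859]

[110.47, 124.89]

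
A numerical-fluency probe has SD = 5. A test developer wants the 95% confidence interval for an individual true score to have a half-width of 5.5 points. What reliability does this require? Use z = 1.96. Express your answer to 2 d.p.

0.69

SEM needed = half-width / z = 5.5/1.96 ≈ 2.806
r = 1 − (SEM / SD)² = 1 − (2.806 / 5)² ≈ 1 − 0.315 ≈ 0.685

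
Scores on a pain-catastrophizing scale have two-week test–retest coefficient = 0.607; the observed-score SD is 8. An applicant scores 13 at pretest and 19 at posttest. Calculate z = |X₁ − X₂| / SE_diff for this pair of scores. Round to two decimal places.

0.85

The standard error of measurement is 8.00000*√(1 − 0.60700) ≃ 8.00000*0.62690 ≃ 5.01518.
SE_diff = √2 * SEM ≃ 7.09253
z = 6 / 7.09253 ≃ 0.84596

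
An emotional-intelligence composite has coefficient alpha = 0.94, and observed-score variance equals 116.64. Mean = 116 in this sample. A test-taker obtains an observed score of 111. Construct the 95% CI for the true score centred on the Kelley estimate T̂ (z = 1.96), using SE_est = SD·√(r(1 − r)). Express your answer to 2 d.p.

σ = 116.64^(1/2) = 10.8000
T̂ = 0.9400(111) + 0.0600(116) ≈ 111.3000
SE_est = SD * √(r(1 − r)) = 10.8000 * √0.0564 ≈ 10.8000 * 0.2375 ≈ 2.5649
95% CI: 111.3000 ± 5.0271 ≈ (106.2729, 116.3271)

[106.27, 116.33]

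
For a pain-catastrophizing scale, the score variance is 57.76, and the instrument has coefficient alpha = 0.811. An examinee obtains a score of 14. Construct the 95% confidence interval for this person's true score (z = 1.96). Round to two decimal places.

[7.52, 20.48]

σ = 57.76^(1/2) = 7.6000
SEM = 7.6000 × √(1 − 0.8110) = 7.6000 × √0.1890 ≈ 7.6000 × 0.4347 ≈ 3.3040
Half-width = 1.96×3.3040 ≈ 6.4759
CI = 14 ± 6.4759 → [7.5241, 20.4759]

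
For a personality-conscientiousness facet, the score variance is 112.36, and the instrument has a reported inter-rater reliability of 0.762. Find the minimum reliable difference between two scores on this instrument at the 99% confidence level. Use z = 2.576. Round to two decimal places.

18.84

SD = √112.36 = 10.60000
SEM = 10.60000 * √(1 − 0.76200) = 10.60000 * √0.23800 ≈ 10.60000 * 0.48785 ≈ 5.17124
Standard error of the difference = 5.17124·√2 ≈ 7.31323
Smallest detectable difference = 2.576*7.31323 ≈ 18.83889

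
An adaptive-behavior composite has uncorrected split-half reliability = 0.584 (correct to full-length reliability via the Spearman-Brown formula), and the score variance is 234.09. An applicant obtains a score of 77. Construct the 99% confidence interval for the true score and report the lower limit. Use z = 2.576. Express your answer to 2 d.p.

56.80

σ = 234.09^(1/2) = 15.3000
Spearman-Brown: r = 2(0.584) / (1 + 0.584) = 1.1680 / 1.5840 ≈ 0.7374
SEM = 15.3000*√(1 − 0.7374) ≈ 7.8408
Margin = 2.576 * 7.8408 ≈ 20.1979
Lower bound: 77 − 20.1979 = 56.8021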